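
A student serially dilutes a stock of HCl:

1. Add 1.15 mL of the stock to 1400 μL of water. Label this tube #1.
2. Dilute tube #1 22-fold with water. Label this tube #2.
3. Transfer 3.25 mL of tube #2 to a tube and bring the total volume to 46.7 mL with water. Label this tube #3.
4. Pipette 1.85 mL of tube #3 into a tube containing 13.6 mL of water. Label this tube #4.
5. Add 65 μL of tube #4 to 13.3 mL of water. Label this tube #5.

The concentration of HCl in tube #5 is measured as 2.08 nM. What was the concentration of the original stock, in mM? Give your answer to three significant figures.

2.50 mM

Step 1: 1.15 mL + 1400 μL = 2.55 mL total → factor 2.55/1.15 = 2.2174
Step 2: 22-fold → factor 22
Step 3: 3.25 mL brought to 46.7 mL → factor 46.7/3.25 = 14.369
Step 4: 1.85 mL + 13.6 mL = 15.45 mL total → factor 15.45/1.85 = 8.3514
Step 5: 65 μL + 13.3 mL = 13365 μL total → factor 13365/65 = 205.62
Overall dilution factor = 2.2174 × 22 × 14.369 × 8.3514 × 205.62 = 1.2037 × 10^6
Stock = 2.08 nM × 1.2037 × 10^6 = 2.504 × 10^6 nM = 2.50 mM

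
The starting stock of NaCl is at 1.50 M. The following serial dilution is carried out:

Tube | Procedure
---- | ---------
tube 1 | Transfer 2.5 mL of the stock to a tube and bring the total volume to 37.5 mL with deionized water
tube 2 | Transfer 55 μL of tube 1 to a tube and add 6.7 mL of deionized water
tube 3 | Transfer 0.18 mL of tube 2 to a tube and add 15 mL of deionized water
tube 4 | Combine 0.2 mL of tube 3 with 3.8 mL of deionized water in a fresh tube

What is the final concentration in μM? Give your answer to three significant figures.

Step 1: 2.5 mL brought to 37.5 mL → factor 37.5/2.5 = 15
Step 2: 55 μL + 6.7 mL = 6755 μL total → factor 6755/55 = 122.82
Step 3: 0.18 mL + 15 mL = 15.18 mL total → factor 15.18/0.18 = 84.333
Step 4: 0.2 mL + 3.8 mL = 4 mL total → factor 4/0.2 = 20
Overall dilution factor = 15 × 122.82 × 84.333 × 20 = 3.1073 × 10^6
Final = 1.50 M / 3.1073 × 10^6 = 4.827 × 10^-7 M = 0.483 μM

0.483 μM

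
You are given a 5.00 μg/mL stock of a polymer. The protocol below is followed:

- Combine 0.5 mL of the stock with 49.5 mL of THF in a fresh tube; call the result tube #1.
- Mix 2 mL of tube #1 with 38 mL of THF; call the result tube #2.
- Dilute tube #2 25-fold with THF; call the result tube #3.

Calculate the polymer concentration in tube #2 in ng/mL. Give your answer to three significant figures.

Step 1: 0.5 mL + 49.5 mL = 50 mL total → factor 50/0.5 = 100
Step 2: 2 mL + 38 mL = 40 mL total → factor 40/2 = 20
Dilution factor through tube #2 = 100 × 20 = 2000
[tube #2] = 5.00 μg/mL / 2000 = 0.002500 μg/mL = 2.50 ng/mL

2.50 ng/mL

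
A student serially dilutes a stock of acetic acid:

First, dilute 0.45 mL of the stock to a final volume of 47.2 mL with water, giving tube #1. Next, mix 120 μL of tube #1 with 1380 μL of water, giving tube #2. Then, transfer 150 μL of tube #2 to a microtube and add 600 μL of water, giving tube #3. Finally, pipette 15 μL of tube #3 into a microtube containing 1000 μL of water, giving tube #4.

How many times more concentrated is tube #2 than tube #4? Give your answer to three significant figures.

338

Step 1: 0.45 mL brought to 47.2 mL → factor 47.2/0.45 = 104.89
Step 2: 120 μL + 1380 μL = 1500 μL total → factor 1500/120 = 12.5
Step 3: 150 μL + 600 μL = 750 μL total → factor 750/150 = 5
Step 4: 15 μL + 1000 μL = 1015 μL total → factor 1015/15 = 67.667
Dilution factor to tube #2 = 1311.1; to tube #4 = 4.4359 × 10^5
[tube #2]/[tube #4] = (factor to tube #4)/(factor to tube #2) = 4.4359 × 10^5/1311.1 = 338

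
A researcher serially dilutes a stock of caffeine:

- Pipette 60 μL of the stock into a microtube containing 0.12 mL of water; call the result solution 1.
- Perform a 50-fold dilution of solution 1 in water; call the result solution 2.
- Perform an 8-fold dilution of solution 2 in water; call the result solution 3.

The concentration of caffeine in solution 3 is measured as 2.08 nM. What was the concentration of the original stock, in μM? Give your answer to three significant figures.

2.50 μM

Step 1: 60 μL + 0.12 mL = 180 μL total → factor 180/60 = 3
Step 2: 50-fold → factor 50
Step 3: 8-fold → factor 8
Overall dilution factor = 3 × 50 × 8 = 1200
Stock = 2.08 nM × 1200 = 2496 nM = 2.50 μM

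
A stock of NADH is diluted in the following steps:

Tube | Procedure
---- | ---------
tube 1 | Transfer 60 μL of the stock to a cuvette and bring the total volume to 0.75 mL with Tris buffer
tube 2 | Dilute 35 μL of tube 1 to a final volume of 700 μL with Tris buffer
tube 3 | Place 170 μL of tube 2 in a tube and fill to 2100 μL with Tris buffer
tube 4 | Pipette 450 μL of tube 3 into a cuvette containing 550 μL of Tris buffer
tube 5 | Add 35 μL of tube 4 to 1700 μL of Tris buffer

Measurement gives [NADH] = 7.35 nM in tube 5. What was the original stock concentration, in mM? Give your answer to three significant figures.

2.50 mM

Step 1: 60 μL brought to 0.75 mL → factor 750/60 = 12.5
Step 2: 35 μL brought to 700 μL → factor 700/35 = 20
Step 3: 170 μL brought to 2100 μL → factor 2100/170 = 12.353
Step 4: 450 μL + 550 μL = 1000 μL total → factor 1000/450 = 2.2222
Step 5: 35 μL + 1700 μL = 1735 μL total → factor 1735/35 = 49.571
Overall dilution factor = 12.5 × 20 × 12.353 × 2.2222 × 49.571 = 3.402 × 10^5
Stock = 7.35 nM × 3.402 × 10^5 = 2.500 × 10^6 nM = 2.50 mM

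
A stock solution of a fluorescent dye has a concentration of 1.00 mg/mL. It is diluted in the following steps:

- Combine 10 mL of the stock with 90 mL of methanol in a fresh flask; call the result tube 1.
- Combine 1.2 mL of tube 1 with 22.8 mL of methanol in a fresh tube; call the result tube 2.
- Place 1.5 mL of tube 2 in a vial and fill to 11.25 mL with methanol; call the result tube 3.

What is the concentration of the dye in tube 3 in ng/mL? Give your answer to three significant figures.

Step 1: 10 mL + 90 mL = 100 mL total → factor 100/10 = 10
Step 2: 1.2 mL + 22.8 mL = 24 mL total → factor 24/1.2 = 20
Step 3: 1.5 mL brought to 11.25 mL → factor 11.25/1.5 = 7.5
Overall dilution factor = 10 × 20 × 7.5 = 1500
Final = 1.00 mg/mL / 1500 = 0.0006667 mg/mL = 667 ng/mL

667 ng/mL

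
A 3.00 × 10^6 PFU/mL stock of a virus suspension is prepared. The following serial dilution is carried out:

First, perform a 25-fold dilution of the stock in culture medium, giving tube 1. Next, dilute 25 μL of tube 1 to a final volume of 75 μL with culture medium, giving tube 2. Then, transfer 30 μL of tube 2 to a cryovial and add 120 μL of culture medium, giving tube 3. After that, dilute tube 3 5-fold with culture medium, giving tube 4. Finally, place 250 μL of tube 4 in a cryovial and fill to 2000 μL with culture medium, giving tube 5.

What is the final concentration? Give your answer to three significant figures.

200 PFU/mL

Step 1: 25-fold → factor 25
Step 2: 25 μL brought to 75 μL → factor 75/25 = 3
Step 3: 30 μL + 120 μL = 150 μL total → factor 150/30 = 5
Step 4: 5-fold → factor 5
Step 5: 250 μL brought to 2000 μL → factor 2000/250 = 8
Overall dilution factor = 25 × 3 × 5 × 5 × 8 = 15000
Final = 3.00 × 10^6 PFU/mL / 15000 = 200 PFU/mL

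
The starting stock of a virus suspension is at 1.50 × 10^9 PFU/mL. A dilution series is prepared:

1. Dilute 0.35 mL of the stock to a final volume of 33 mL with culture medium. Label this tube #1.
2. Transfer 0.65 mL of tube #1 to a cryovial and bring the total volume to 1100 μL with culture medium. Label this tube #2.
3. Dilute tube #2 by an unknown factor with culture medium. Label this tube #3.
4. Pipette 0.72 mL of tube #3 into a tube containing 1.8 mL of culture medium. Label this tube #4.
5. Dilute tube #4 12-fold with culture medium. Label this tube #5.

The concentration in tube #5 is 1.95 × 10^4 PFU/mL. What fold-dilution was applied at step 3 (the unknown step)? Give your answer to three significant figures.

Step 1: 0.35 mL brought to 33 mL → factor 33/0.35 = 94.286
Step 2: 0.65 mL brought to 1100 μL → factor 1.1/0.65 = 1.6923
Step 3: unknown factor x
Step 4: 0.72 mL + 1.8 mL = 2.52 mL total → factor 2.52/0.72 = 3.5
Step 5: 12-fold → factor 12
Product of known-step factors = 6701.5
Overall factor = 1.50 × 10^9 PFU/mL / (1.95 × 10^4 PFU/mL) = 76923
x = 76923 / 6701.5 = 11.5

11.5-fold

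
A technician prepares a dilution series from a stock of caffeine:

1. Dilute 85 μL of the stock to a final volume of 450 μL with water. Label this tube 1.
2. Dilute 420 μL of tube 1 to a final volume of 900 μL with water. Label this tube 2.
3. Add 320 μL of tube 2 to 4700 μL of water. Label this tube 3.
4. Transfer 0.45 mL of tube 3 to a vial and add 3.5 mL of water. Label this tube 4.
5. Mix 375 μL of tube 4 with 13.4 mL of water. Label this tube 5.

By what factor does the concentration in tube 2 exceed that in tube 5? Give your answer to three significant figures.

Step 1: 85 μL brought to 450 μL → factor 450/85 = 5.2941
Step 2: 420 μL brought to 900 μL → factor 900/420 = 2.1429
Step 3: 320 μL + 4700 μL = 5020 μL total → factor 5020/320 = 15.688
Step 4: 0.45 mL + 3.5 mL = 3.95 mL total → factor 3.95/0.45 = 8.7778
Step 5: 375 μL + 13.4 mL = 13775 μL total → factor 13775/375 = 36.733
Dilution factor to tube 2 = 11.345; to tube 5 = 57383
[tube 2]/[tube 5] = (factor to tube 5)/(factor to tube 2) = 57383/11.345 = 5.06 × 10^3

5.06 × 10^3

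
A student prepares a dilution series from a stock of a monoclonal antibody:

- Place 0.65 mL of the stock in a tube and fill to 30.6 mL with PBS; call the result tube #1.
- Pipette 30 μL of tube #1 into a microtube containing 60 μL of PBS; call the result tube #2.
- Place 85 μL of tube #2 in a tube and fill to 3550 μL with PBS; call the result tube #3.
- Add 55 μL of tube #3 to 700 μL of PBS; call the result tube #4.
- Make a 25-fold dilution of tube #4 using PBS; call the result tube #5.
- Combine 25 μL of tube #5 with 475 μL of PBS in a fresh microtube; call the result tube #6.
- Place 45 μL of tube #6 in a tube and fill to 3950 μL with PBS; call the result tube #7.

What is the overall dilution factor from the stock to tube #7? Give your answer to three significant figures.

3.55 × 10^9

Step 1: 0.65 mL brought to 30.6 mL → factor 30.6/0.65 = 47.077
Step 2: 30 μL + 60 μL = 90 μL total → factor 90/30 = 3
Step 3: 85 μL brought to 3550 μL → factor 3550/85 = 41.765
Step 4: 55 μL + 700 μL = 755 μL total → factor 755/55 = 13.727
Step 5: 25-fold → factor 25
Step 6: 25 μL + 475 μL = 500 μL total → factor 500/25 = 20
Step 7: 45 μL brought to 3950 μL → factor 3950/45 = 87.778
Overall dilution factor = 47.077 × 3 × 41.765 × 13.727 × 25 × 20 × 87.778 = 3.5537 × 10^9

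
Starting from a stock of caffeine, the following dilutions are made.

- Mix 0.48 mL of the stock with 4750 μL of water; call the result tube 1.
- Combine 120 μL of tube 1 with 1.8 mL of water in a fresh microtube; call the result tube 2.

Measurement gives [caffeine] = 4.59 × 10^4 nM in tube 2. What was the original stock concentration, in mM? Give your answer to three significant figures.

Step 1: 0.48 mL + 4750 μL = 5.23 mL total → factor 5.23/0.48 = 10.896
Step 2: 120 μL + 1.8 mL = 1920 μL total → factor 1920/120 = 16
Overall dilution factor = 10.896 × 16 = 174.33
Stock = 4.59 × 10^4 nM × 174.33 = 8.002 × 10^6 nM = 8.00 mM

8.00 mM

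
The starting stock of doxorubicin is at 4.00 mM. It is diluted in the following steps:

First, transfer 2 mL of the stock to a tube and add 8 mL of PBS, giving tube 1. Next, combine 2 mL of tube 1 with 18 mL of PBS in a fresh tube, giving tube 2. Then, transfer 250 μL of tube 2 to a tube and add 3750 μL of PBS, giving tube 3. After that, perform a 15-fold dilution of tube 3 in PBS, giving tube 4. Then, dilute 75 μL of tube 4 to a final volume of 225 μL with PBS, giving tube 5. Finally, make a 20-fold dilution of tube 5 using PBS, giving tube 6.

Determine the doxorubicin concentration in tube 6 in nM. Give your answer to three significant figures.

5.56 nM

Step 1: 2 mL + 8 mL = 10 mL total → factor 10/2 = 5
Step 2: 2 mL + 18 mL = 20 mL total → factor 20/2 = 10
Step 3: 250 μL + 3750 μL = 4000 μL total → factor 4000/250 = 16
Step 4: 15-fold → factor 15
Step 5: 75 μL brought to 225 μL → factor 225/75 = 3
Step 6: 20-fold → factor 20
Overall dilution factor = 5 × 10 × 16 × 15 × 3 × 20 = 7.2 × 10^5
Final = 4.00 mM / 7.2 × 10^5 = 5.556 × 10^-6 mM = 5.56 nM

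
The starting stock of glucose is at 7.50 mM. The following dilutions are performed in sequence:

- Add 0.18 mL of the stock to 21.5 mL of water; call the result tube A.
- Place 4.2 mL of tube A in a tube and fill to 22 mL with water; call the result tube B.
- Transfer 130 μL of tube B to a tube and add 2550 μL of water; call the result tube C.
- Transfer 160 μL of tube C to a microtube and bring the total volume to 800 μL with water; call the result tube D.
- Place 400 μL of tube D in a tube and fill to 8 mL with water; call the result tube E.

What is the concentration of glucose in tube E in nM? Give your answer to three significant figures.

Step 1: 0.18 mL + 21.5 mL = 21.68 mL total → factor 21.68/0.18 = 120.44
Step 2: 4.2 mL brought to 22 mL → factor 22/4.2 = 5.2381
Step 3: 130 μL + 2550 μL = 2680 μL total → factor 2680/130 = 20.615
Step 4: 160 μL brought to 800 μL → factor 800/160 = 5
Step 5: 400 μL brought to 8 mL → factor 8000/400 = 20
Overall dilution factor = 120.44 × 5.2381 × 20.615 × 5 × 20 = 1.3006 × 10^6
Final = 7.50 mM / 1.3006 × 10^6 = 5.766 × 10^-6 mM = 5.77 nM

5.77 nM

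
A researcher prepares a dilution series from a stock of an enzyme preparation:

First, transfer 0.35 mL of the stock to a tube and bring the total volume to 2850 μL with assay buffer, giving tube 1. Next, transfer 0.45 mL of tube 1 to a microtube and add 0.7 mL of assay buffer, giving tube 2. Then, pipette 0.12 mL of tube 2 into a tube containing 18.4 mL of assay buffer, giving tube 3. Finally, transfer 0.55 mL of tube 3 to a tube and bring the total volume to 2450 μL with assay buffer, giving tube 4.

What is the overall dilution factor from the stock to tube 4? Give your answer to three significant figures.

1.43 × 10^4

Step 1: 0.35 mL brought to 2850 μL → factor 2.85/0.35 = 8.1429
Step 2: 0.45 mL + 0.7 mL = 1.15 mL total → factor 1.15/0.45 = 2.5556
Step 3: 0.12 mL + 18.4 mL = 18.52 mL total → factor 18.52/0.12 = 154.33
Step 4: 0.55 mL brought to 2450 μL → factor 2.45/0.55 = 4.4545
Overall dilution factor = 8.1429 × 2.5556 × 154.33 × 4.4545 = 14306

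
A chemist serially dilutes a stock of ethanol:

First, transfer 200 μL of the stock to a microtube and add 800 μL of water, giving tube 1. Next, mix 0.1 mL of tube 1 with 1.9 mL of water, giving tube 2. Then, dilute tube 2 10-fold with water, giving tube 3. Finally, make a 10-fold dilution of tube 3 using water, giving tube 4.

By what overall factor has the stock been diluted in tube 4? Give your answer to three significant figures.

Step 1: 200 μL + 800 μL = 1000 μL total → factor 1000/200 = 5
Step 2: 0.1 mL + 1.9 mL = 2 mL total → factor 2/0.1 = 20
Step 3: 10-fold → factor 10
Step 4: 10-fold → factor 10
Overall dilution factor = 5 × 20 × 10 × 10 = 10000

1.00 × 10^4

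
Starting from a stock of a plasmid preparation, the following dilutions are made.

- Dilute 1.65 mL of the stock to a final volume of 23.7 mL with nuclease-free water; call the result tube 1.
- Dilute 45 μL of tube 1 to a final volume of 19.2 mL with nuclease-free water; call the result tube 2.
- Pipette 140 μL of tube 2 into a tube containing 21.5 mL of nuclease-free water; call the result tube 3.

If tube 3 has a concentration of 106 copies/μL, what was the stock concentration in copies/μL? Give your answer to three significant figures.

Step 1: 1.65 mL brought to 23.7 mL → factor 23.7/1.65 = 14.364
Step 2: 45 μL brought to 19.2 mL → factor 19200/45 = 426.67
Step 3: 140 μL + 21.5 mL = 21640 μL total → factor 21640/140 = 154.57
Overall dilution factor = 14.364 × 426.67 × 154.57 = 9.4729 × 10^5
Stock = 106 copies/μL × 9.4729 × 10^5 = 1.00 × 10^8 copies/μL

1.00 × 10^8 copies/μL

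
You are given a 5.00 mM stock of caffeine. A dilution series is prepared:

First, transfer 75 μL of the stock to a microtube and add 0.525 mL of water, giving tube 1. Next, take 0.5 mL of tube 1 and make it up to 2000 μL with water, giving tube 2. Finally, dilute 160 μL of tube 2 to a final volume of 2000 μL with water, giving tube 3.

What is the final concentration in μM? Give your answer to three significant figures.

Step 1: 75 μL + 0.525 mL = 600 μL total → factor 600/75 = 8
Step 2: 0.5 mL brought to 2000 μL → factor 2/0.5 = 4
Step 3: 160 μL brought to 2000 μL → factor 2000/160 = 12.5
Overall dilution factor = 8 × 4 × 12.5 = 400
Final = 5.00 mM / 400 = 0.01250 mM = 12.5 μM

12.5 μM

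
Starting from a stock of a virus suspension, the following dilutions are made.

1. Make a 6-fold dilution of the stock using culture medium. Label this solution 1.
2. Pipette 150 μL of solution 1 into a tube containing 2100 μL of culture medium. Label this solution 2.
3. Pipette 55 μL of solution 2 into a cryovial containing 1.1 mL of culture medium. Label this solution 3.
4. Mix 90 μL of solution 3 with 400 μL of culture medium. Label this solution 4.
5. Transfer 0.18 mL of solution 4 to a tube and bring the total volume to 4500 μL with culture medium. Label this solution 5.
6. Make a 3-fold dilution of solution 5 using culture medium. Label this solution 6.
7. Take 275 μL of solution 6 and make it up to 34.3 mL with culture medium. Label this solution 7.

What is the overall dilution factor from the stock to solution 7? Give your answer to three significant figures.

9.63 × 10^7

Step 1: 6-fold → factor 6
Step 2: 150 μL + 2100 μL = 2250 μL total → factor 2250/150 = 15
Step 3: 55 μL + 1.1 mL = 1155 μL total → factor 1155/55 = 21
Step 4: 90 μL + 400 μL = 490 μL total → factor 490/90 = 5.4444
Step 5: 0.18 mL brought to 4500 μL → factor 4.5/0.18 = 25
Step 6: 3-fold → factor 3
Step 7: 275 μL brought to 34.3 mL → factor 34300/275 = 124.73
Overall dilution factor = 6 × 15 × 21 × 5.4444 × 25 × 3 × 124.73 = 9.6258 × 10^7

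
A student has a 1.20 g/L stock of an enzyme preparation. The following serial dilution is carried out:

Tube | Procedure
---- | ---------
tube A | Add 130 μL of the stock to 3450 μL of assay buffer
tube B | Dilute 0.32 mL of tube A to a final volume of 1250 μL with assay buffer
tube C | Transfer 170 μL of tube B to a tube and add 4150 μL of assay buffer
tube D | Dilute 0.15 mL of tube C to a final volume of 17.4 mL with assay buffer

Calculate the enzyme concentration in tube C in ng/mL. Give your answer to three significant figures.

439 ng/mL

Step 1: 130 μL + 3450 μL = 3580 μL total → factor 3580/130 = 27.538
Step 2: 0.32 mL brought to 1250 μL → factor 1.25/0.32 = 3.9062
Step 3: 170 μL + 4150 μL = 4320 μL total → factor 4320/170 = 25.412
Dilution factor through tube C = 27.538 × 3.9062 × 25.412 = 2733.6
[tube C] = 1.20 g/L / 2733.6 = 0.0004390 g/L = 439 ng/mL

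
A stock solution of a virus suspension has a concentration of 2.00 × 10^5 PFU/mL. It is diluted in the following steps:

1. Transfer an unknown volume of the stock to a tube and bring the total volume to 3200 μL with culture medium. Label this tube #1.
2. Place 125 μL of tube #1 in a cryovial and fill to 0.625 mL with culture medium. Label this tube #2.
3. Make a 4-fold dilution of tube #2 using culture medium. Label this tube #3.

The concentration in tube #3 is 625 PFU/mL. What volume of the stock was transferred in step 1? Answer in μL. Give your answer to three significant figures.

200 μL

Step 1: v brought to 3200 μL → factor = 3200 μL/v
Step 2: 125 μL brought to 0.625 mL → factor 625/125 = 5
Step 3: 4-fold → factor 4
Product of known-step factors = 20
Overall factor = 2.00 × 10^5 PFU/mL / (625 PFU/mL) = 320
Step-1 factor = 320 / 20 = 16
v = 3200 μL / 16 = 200 μL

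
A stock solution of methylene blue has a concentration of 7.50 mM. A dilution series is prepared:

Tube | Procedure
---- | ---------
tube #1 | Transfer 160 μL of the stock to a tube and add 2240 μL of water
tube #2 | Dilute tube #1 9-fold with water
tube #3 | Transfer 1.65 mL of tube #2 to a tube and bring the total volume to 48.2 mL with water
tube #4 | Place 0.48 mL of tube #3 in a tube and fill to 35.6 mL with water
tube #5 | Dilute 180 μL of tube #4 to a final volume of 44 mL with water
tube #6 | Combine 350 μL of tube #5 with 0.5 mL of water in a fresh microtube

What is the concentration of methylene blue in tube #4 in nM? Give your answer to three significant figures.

Step 1: 160 μL + 2240 μL = 2400 μL total → factor 2400/160 = 15
Step 2: 9-fold → factor 9
Step 3: 1.65 mL brought to 48.2 mL → factor 48.2/1.65 = 29.212
Step 4: 0.48 mL brought to 35.6 mL → factor 35.6/0.48 = 74.167
Dilution factor through tube #4 = 15 × 9 × 29.212 × 74.167 = 2.9249 × 10^5
[tube #4] = 7.50 mM / 2.9249 × 10^5 = 2.564 × 10^-5 mM = 25.6 nM

25.6 nM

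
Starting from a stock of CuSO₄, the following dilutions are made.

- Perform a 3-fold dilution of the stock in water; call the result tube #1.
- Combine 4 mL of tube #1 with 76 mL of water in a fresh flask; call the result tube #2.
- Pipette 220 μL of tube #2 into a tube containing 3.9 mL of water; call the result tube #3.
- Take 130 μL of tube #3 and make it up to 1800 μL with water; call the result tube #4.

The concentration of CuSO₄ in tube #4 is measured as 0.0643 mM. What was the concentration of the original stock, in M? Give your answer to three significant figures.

1.00 M

Step 1: 3-fold → factor 3
Step 2: 4 mL + 76 mL = 80 mL total → factor 80/4 = 20
Step 3: 220 μL + 3.9 mL = 4120 μL total → factor 4120/220 = 18.727
Step 4: 130 μL brought to 1800 μL → factor 1800/130 = 13.846
Overall dilution factor = 3 × 20 × 18.727 × 13.846 = 15558
Stock = 0.0643 mM × 15558 = 1000 mM = 1.00 M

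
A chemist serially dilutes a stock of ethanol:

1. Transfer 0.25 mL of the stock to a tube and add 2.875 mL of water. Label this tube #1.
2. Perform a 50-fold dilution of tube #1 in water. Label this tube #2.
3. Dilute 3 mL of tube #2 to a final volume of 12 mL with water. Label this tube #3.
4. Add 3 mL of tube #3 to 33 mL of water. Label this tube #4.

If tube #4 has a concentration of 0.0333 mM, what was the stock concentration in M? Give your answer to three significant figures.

Step 1: 0.25 mL + 2.875 mL = 3.125 mL total → factor 3.125/0.25 = 12.5
Step 2: 50-fold → factor 50
Step 3: 3 mL brought to 12 mL → factor 12/3 = 4
Step 4: 3 mL + 33 mL = 36 mL total → factor 36/3 = 12
Overall dilution factor = 12.5 × 50 × 4 × 12 = 30000
Stock = 0.0333 mM × 30000 = 999.0 mM = 0.999 M

0.999 M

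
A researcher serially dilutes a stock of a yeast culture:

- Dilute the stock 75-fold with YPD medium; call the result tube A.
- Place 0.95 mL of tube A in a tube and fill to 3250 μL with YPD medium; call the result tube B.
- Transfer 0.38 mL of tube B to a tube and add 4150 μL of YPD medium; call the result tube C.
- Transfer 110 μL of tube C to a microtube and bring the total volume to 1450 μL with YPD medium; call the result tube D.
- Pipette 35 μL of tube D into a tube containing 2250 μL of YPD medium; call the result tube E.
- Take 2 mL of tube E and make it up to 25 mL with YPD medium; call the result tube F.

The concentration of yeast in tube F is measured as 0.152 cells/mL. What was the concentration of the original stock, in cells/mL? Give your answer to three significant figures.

5.00 × 10^6 cells/mL

Step 1: 75-fold → factor 75
Step 2: 0.95 mL brought to 3250 μL → factor 3.25/0.95 = 3.4211
Step 3: 0.38 mL + 4150 μL = 4.53 mL total → factor 4.53/0.38 = 11.921
Step 4: 110 μL brought to 1450 μL → factor 1450/110 = 13.182
Step 5: 35 μL + 2250 μL = 2285 μL total → factor 2285/35 = 65.286
Step 6: 2 mL brought to 25 mL → factor 25/2 = 12.5
Overall dilution factor = 75 × 3.4211 × 11.921 × 13.182 × 65.286 × 12.5 = 3.2903 × 10^7
Stock = 0.152 cells/mL × 3.2903 × 10^7 = 5.00 × 10^6 cells/mL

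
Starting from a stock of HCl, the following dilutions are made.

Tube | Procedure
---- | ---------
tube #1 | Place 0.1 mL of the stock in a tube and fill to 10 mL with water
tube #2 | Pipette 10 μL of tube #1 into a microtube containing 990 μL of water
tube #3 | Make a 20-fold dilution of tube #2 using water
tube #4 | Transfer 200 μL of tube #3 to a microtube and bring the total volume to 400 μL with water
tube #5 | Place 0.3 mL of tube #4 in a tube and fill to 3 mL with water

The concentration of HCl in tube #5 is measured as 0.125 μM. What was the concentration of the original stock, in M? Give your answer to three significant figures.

0.500 M

Step 1: 0.1 mL brought to 10 mL → factor 10/0.1 = 100
Step 2: 10 μL + 990 μL = 1000 μL total → factor 1000/10 = 100
Step 3: 20-fold → factor 20
Step 4: 200 μL brought to 400 μL → factor 400/200 = 2
Step 5: 0.3 mL brought to 3 mL → factor 3/0.3 = 10
Overall dilution factor = 100 × 100 × 20 × 2 × 10 = 4 × 10^6
Stock = 0.125 μM × 4 × 10^6 = 5.000 × 10^5 μM = 0.500 M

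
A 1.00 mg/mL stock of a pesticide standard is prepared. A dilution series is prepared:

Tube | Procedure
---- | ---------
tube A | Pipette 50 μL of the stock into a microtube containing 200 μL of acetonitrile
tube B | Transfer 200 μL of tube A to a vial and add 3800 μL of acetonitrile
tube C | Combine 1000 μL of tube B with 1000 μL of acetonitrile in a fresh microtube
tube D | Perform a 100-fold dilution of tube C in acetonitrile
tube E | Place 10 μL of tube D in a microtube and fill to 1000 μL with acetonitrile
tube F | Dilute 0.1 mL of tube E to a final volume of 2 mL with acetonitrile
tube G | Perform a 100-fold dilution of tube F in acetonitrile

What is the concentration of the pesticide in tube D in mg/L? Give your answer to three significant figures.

0.0500 mg/L

Step 1: 50 μL + 200 μL = 250 μL total → factor 250/50 = 5
Step 2: 200 μL + 3800 μL = 4000 μL total → factor 4000/200 = 20
Step 3: 1000 μL + 1000 μL = 2000 μL total → factor 2000/1000 = 2
Step 4: 100-fold → factor 100
Dilution factor through tube D = 5 × 20 × 2 × 100 = 20000
[tube D] = 1.00 mg/mL / 20000 = 5.000 × 10^-5 mg/mL = 0.0500 mg/L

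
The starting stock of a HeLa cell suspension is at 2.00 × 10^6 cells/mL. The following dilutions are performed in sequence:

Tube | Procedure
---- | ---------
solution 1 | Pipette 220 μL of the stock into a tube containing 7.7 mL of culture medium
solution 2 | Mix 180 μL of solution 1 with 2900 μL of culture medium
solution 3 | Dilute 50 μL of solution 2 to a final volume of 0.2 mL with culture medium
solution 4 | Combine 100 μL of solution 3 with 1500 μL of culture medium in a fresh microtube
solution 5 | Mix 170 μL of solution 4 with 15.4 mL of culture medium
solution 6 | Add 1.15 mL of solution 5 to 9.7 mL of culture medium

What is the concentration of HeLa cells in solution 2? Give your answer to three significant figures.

Step 1: 220 μL + 7.7 mL = 7920 μL total → factor 7920/220 = 36
Step 2: 180 μL + 2900 μL = 3080 μL total → factor 3080/180 = 17.111
Dilution factor through solution 2 = 36 × 17.111 = 616
[solution 2] = 2.00 × 10^6 cells/mL / 616 = 3.25 × 10^3 cells/mL

3.25 × 10^3 cells/mL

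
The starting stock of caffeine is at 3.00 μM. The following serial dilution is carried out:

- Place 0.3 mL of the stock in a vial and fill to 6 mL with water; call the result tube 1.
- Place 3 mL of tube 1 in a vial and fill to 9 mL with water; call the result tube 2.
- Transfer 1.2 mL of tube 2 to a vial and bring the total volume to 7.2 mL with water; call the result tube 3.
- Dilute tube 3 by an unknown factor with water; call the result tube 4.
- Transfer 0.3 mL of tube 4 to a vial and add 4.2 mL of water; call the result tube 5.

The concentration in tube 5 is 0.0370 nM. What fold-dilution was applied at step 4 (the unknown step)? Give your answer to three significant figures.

15.0-fold

Step 1: 0.3 mL brought to 6 mL → factor 6/0.3 = 20
Step 2: 3 mL brought to 9 mL → factor 9/3 = 3
Step 3: 1.2 mL brought to 7.2 mL → factor 7.2/1.2 = 6
Step 4: unknown factor x
Step 5: 0.3 mL + 4.2 mL = 4.5 mL total → factor 4.5/0.3 = 15
Product of known-step factors = 5400
Overall factor = 3.00 μM / (0.0370 nM) = 81081
x = 81081 / 5400 = 15.0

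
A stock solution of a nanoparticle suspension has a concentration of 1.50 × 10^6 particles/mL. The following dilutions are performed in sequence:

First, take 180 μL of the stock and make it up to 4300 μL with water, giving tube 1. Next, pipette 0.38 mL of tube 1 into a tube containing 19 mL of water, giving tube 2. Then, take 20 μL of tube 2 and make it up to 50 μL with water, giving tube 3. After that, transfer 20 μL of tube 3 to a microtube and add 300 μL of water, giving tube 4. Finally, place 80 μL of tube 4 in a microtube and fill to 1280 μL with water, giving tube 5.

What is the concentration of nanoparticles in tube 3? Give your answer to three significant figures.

Step 1: 180 μL brought to 4300 μL → factor 4300/180 = 23.889
Step 2: 0.38 mL + 19 mL = 19.38 mL total → factor 19.38/0.38 = 51
Step 3: 20 μL brought to 50 μL → factor 50/20 = 2.5
Dilution factor through tube 3 = 23.889 × 51 × 2.5 = 3045.8
[tube 3] = 1.50 × 10^6 particles/mL / 3045.8 = 492 particles/mL

492 particles/mL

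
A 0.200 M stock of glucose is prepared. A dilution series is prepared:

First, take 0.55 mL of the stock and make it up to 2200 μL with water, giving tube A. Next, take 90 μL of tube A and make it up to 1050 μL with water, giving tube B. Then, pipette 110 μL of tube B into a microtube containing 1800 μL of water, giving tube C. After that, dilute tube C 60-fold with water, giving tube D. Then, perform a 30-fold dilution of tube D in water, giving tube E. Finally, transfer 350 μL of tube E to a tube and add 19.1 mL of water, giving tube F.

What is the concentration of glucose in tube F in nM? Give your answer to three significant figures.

2.47 nM

Step 1: 0.55 mL brought to 2200 μL → factor 2.2/0.55 = 4
Step 2: 90 μL brought to 1050 μL → factor 1050/90 = 11.667
Step 3: 110 μL + 1800 μL = 1910 μL total → factor 1910/110 = 17.364
Step 4: 60-fold → factor 60
Step 5: 30-fold → factor 30
Step 6: 350 μL + 19.1 mL = 19450 μL total → factor 19450/350 = 55.571
Overall dilution factor = 4 × 11.667 × 17.364 × 60 × 30 × 55.571 = 8.1053 × 10^7
Final = 0.200 M / 8.1053 × 10^7 = 2.468 × 10^-9 M = 2.47 nM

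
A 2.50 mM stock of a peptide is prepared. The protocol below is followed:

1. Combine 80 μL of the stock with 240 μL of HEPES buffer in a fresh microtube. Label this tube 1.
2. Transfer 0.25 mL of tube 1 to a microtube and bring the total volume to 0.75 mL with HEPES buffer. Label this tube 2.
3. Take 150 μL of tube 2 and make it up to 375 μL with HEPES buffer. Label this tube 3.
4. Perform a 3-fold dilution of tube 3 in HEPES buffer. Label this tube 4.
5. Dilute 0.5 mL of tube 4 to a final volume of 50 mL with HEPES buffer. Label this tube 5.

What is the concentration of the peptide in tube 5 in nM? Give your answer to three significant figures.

278 nM

Step 1: 80 μL + 240 μL = 320 μL total → factor 320/80 = 4
Step 2: 0.25 mL brought to 0.75 mL → factor 0.75/0.25 = 3
Step 3: 150 μL brought to 375 μL → factor 375/150 = 2.5
Step 4: 3-fold → factor 3
Step 5: 0.5 mL brought to 50 mL → factor 50/0.5 = 100
Overall dilution factor = 4 × 3 × 2.5 × 3 × 100 = 9000
Final = 2.50 mM / 9000 = 0.0002778 mM = 278 nM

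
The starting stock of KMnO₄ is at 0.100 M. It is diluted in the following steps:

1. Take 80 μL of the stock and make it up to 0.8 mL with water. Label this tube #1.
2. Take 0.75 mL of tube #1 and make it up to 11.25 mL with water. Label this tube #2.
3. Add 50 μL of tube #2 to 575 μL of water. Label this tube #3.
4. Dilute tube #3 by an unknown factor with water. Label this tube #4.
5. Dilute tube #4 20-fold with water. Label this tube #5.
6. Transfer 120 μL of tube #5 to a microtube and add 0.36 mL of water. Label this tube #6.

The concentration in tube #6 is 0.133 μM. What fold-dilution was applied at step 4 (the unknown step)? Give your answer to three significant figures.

Step 1: 80 μL brought to 0.8 mL → factor 800/80 = 10
Step 2: 0.75 mL brought to 11.25 mL → factor 11.25/0.75 = 15
Step 3: 50 μL + 575 μL = 625 μL total → factor 625/50 = 12.5
Step 4: unknown factor x
Step 5: 20-fold → factor 20
Step 6: 120 μL + 0.36 mL = 480 μL total → factor 480/120 = 4
Product of known-step factors = 1.5 × 10^5
Overall factor = 0.100 M / (0.133 μM) = 7.5188 × 10^5
x = 7.5188 × 10^5 / 1.5 × 10^5 = 5.01

5.01-fold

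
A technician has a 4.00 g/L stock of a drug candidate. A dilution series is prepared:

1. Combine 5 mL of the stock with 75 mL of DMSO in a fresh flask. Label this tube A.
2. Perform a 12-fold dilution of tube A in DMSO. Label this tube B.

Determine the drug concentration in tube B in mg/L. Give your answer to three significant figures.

Step 1: 5 mL + 75 mL = 80 mL total → factor 80/5 = 16
Step 2: 12-fold → factor 12
Overall dilution factor = 16 × 12 = 192
Final = 4.00 g/L / 192 = 0.02083 g/L = 20.8 mg/L

20.8 mg/L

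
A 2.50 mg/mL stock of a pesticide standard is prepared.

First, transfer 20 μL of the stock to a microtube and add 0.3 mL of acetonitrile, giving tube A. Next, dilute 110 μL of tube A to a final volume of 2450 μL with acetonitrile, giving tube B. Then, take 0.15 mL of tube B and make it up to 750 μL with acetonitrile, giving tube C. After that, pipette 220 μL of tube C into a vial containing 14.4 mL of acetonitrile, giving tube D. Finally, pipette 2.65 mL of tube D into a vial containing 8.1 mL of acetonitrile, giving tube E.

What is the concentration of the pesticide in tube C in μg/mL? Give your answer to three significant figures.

1.40 μg/mL

Step 1: 20 μL + 0.3 mL = 320 μL total → factor 320/20 = 16
Step 2: 110 μL brought to 2450 μL → factor 2450/110 = 22.273
Step 3: 0.15 mL brought to 750 μL → factor 0.75/0.15 = 5
Dilution factor through tube C = 16 × 22.273 × 5 = 1781.8
[tube C] = 2.50 mg/mL / 1781.8 = 0.001403 mg/mL = 1.40 μg/mL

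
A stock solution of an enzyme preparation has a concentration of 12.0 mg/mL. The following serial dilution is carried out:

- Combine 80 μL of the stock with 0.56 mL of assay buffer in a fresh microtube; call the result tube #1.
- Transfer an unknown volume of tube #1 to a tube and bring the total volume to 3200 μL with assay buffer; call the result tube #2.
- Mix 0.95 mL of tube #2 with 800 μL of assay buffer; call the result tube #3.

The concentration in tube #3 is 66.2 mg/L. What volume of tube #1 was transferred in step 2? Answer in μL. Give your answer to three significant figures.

Step 1: 80 μL + 0.56 mL = 640 μL total → factor 640/80 = 8
Step 2: v brought to 3200 μL → factor = 3200 μL/v
Step 3: 0.95 mL + 800 μL = 1.75 mL total → factor 1.75/0.95 = 1.8421
Product of known-step factors = 14.737
Overall factor = 12.0 mg/mL / (66.2 mg/L) = 181.27
Step-2 factor = 181.27 / 14.737 = 12.3
v = 3200 μL / 12.3 = 260 μL

260 μL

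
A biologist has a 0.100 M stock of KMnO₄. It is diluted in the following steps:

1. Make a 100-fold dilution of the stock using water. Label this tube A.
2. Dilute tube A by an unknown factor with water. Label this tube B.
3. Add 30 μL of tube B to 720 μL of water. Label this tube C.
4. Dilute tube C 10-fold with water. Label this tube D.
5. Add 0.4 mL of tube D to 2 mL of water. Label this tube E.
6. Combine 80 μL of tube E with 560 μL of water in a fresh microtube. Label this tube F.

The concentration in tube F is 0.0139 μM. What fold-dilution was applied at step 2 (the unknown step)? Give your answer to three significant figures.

Step 1: 100-fold → factor 100
Step 2: unknown factor x
Step 3: 30 μL + 720 μL = 750 μL total → factor 750/30 = 25
Step 4: 10-fold → factor 10
Step 5: 0.4 mL + 2 mL = 2.4 mL total → factor 2.4/0.4 = 6
Step 6: 80 μL + 560 μL = 640 μL total → factor 640/80 = 8
Product of known-step factors = 1.2 × 10^6
Overall factor = 0.100 M / (0.0139 μM) = 7.1942 × 10^6
x = 7.1942 × 10^6 / 1.2 × 10^6 = 6.00

6.00-fold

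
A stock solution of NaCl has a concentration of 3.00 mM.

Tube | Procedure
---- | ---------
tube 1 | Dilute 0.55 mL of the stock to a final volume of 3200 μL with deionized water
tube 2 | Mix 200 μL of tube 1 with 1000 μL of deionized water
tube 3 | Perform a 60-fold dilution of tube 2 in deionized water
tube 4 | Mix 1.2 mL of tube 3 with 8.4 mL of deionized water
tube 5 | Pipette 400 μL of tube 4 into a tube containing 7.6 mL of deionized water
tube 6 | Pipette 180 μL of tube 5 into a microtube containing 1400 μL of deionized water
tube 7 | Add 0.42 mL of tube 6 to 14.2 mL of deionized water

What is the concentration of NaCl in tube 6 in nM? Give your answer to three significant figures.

1.02 nM

Step 1: 0.55 mL brought to 3200 μL → factor 3.2/0.55 = 5.8182
Step 2: 200 μL + 1000 μL = 1200 μL total → factor 1200/200 = 6
Step 3: 60-fold → factor 60
Step 4: 1.2 mL + 8.4 mL = 9.6 mL total → factor 9.6/1.2 = 8
Step 5: 400 μL + 7.6 mL = 8000 μL total → factor 8000/400 = 20
Step 6: 180 μL + 1400 μL = 1580 μL total → factor 1580/180 = 8.7778
Dilution factor through tube 6 = 5.8182 × 6 × 60 × 8 × 20 × 8.7778 = 2.9417 × 10^6
[tube 6] = 3.00 mM / 2.9417 × 10^6 = 1.020 × 10^-6 mM = 1.02 nM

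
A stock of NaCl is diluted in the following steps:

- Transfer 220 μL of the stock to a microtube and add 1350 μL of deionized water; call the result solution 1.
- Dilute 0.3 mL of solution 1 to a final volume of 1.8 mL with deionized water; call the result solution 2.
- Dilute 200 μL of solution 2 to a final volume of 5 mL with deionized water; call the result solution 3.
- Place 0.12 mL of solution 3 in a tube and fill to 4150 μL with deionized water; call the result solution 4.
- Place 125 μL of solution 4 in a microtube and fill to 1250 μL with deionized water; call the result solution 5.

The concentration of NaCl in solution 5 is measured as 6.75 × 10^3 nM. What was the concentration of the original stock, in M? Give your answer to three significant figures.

2.50 M

Step 1: 220 μL + 1350 μL = 1570 μL total → factor 1570/220 = 7.1364
Step 2: 0.3 mL brought to 1.8 mL → factor 1.8/0.3 = 6
Step 3: 200 μL brought to 5 mL → factor 5000/200 = 25
Step 4: 0.12 mL brought to 4150 μL → factor 4.15/0.12 = 34.583
Step 5: 125 μL brought to 1250 μL → factor 1250/125 = 10
Overall dilution factor = 7.1364 × 6 × 25 × 34.583 × 10 = 3.702 × 10^5
Stock = 6.75 × 10^3 nM × 3.702 × 10^5 = 2.499 × 10^9 nM = 2.50 M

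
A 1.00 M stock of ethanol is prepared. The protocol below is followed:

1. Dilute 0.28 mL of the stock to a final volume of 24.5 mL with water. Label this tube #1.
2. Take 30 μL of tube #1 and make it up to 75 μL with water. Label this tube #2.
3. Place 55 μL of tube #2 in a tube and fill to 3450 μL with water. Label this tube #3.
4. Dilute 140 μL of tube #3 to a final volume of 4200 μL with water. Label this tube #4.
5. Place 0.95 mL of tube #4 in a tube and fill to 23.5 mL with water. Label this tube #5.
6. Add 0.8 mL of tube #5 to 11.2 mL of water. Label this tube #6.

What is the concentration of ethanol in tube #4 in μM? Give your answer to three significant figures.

Step 1: 0.28 mL brought to 24.5 mL → factor 24.5/0.28 = 87.5
Step 2: 30 μL brought to 75 μL → factor 75/30 = 2.5
Step 3: 55 μL brought to 3450 μL → factor 3450/55 = 62.727
Step 4: 140 μL brought to 4200 μL → factor 4200/140 = 30
Dilution factor through tube #4 = 87.5 × 2.5 × 62.727 × 30 = 4.1165 × 10^5
[tube #4] = 1.00 M / 4.1165 × 10^5 = 2.429 × 10^-6 M = 2.43 μM

2.43 μM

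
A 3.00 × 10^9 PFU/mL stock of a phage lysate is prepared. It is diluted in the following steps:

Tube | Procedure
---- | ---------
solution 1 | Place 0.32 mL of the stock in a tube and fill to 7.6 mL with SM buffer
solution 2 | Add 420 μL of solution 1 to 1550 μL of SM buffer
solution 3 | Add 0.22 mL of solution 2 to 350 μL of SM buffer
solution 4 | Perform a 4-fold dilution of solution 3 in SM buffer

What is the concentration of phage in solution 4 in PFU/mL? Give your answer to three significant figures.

Step 1: 0.32 mL brought to 7.6 mL → factor 7.6/0.32 = 23.75
Step 2: 420 μL + 1550 μL = 1970 μL total → factor 1970/420 = 4.6905
Step 3: 0.22 mL + 350 μL = 0.57 mL total → factor 0.57/0.22 = 2.5909
Step 4: 4-fold → factor 4
Overall dilution factor = 23.75 × 4.6905 × 2.5909 × 4 = 1154.5
Final = 3.00 × 10^9 PFU/mL / 1154.5 = 2.60 × 10^6 PFU/mL

2.60 × 10^6 PFU/mL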